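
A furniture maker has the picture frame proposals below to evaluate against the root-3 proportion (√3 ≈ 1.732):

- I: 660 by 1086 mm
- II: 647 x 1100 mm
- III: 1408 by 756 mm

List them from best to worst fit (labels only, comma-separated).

II, I, III

I: 1086/660 ≈ 1.645 → |1.645 − 1.732| = 0.087
II: 1100/647 ≈ 1.700 → |1.700 − 1.732| = 0.032
III: 1408/756 ≈ 1.862 → |1.862 − 1.732| = 0.130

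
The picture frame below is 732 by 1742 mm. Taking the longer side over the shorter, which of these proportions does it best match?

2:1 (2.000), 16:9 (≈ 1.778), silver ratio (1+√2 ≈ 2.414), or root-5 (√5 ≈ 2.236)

Ratio = 1742 / 732 ≈ 2.380.
Distances: 2:1 2.000 (Δ 0.380); 16:9 1.778 (Δ 0.602); silver ratio 2.414 (Δ 0.034); root-5 2.236 (Δ 0.144).

silver ratio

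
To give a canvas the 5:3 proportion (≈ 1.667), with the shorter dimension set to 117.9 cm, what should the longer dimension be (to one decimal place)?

5:3 ≈ 1.66667.
Longer side = 117.9 × 1.66667 ≈ 196.500 → 196.5 cm.

196.5 cm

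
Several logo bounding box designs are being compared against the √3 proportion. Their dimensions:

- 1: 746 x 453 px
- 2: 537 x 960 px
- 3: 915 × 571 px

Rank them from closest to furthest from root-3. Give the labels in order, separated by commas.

2, 1, 3

1: 746/453 ≈ 1.647 → |1.647 − 1.732| = 0.085
2: 960/537 ≈ 1.788 → |1.788 − 1.732| = 0.056
3: 915/571 ≈ 1.602 → |1.602 − 1.732| = 0.130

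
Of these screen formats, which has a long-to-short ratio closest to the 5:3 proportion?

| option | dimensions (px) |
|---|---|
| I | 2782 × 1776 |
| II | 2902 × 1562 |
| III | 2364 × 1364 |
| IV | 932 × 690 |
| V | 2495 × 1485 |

Ratios (long/short): I ≈ 1.566; II ≈ 1.858; III ≈ 1.733; IV ≈ 1.351; V ≈ 1.680.
5:3 ≈ 1.667; option V is nearest (Δ 0.013).

V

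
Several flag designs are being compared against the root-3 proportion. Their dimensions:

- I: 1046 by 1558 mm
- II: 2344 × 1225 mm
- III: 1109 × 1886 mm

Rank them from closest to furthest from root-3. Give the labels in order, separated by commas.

Ratios: I = 1558 / 1046 ≈ 1.489; II = 2344 / 1225 ≈ 1.913; III = 1886 / 1109 ≈ 1.701.
|Δ from 1.732|: I 0.243; II 0.181; III 0.031.

III, II, I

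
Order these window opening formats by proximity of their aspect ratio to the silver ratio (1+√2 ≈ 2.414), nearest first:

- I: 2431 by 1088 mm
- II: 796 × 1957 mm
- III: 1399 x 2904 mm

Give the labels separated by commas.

II, I, III

I: 2431/1088 ≈ 2.234 → |2.234 − 2.414| = 0.180
II: 1957/796 ≈ 2.459 → |2.459 − 2.414| = 0.045
III: 2904/1399 ≈ 2.076 → |2.076 − 2.414| = 0.338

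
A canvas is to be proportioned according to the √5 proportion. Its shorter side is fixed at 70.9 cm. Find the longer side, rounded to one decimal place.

root-5 ≈ 2.23607.
Longer side = 70.9 × 2.23607 ≈ 158.537 → 158.5 cm.

158.5 cm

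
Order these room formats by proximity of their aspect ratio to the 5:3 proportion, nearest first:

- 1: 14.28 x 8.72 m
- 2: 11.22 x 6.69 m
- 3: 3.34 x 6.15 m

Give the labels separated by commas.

2, 1, 3

Ratios: 1 = 14.28 / 8.72 ≈ 1.638; 2 = 11.22 / 6.69 ≈ 1.677; 3 = 6.15 / 3.34 ≈ 1.841.
|Δ from 1.667|: 1 0.029; 2 0.010; 3 0.174.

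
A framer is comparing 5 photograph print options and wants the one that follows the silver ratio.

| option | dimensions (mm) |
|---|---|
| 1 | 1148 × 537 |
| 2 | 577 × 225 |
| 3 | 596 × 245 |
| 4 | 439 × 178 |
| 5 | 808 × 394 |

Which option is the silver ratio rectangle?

3

Target silver ratio ≈ 2.414.
1: 2.138 (Δ0.276)  2: 2.564 (Δ0.150)  3: 2.433 (Δ0.019)  4: 2.466 (Δ0.052)  5: 2.051 (Δ0.363)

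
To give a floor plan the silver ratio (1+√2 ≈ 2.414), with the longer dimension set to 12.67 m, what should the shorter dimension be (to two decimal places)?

5.25 m

silver ratio ≈ 2.41421.
Shorter side = 12.67 ÷ 2.41421 ≈ 5.2481 → 5.25 m.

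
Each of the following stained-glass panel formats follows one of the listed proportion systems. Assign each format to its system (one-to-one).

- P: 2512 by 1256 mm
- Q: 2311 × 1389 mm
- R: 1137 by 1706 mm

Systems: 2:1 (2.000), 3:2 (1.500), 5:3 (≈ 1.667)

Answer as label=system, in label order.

P=2:1, Q=5:3, R=3:2

P = 2512/1256 ≈ 2.000 → 2:1 (2.000)
Q = 2311/1389 ≈ 1.664 → 5:3 (1.667)
R = 1706/1137 ≈ 1.500 → 3:2 (1.500)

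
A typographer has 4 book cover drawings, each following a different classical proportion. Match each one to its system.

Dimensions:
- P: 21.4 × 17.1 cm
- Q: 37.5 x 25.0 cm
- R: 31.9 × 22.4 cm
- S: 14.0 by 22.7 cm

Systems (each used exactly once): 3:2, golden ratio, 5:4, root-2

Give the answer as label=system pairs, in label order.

Ratios: P ≈ 1.251; Q ≈ 1.500; R ≈ 1.424; S ≈ 1.621.
Targets: 3:2 ≈ 1.500; golden ratio ≈ 1.618; 5:4 ≈ 1.250; root-2 ≈ 1.414.

P=5:4, Q=3:2, R=root-2, S=golden ratio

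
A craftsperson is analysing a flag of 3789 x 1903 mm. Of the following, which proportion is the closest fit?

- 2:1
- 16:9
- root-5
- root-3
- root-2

2:1

3789/1903 ≈ 1.991. Nearest candidates are 2:1 (2.000, off by 0.009) and 16:9 (1.778, off by 0.213).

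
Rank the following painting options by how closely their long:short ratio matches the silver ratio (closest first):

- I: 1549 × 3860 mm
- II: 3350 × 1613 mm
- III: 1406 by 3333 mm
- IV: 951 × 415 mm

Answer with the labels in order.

III, I, IV, II

Ratios: I = 3860 / 1549 ≈ 2.492; II = 3350 / 1613 ≈ 2.077; III = 3333 / 1406 ≈ 2.371; IV = 951 / 415 ≈ 2.292.
|Δ from 2.414|: I 0.078; II 0.337; III 0.043; IV 0.122.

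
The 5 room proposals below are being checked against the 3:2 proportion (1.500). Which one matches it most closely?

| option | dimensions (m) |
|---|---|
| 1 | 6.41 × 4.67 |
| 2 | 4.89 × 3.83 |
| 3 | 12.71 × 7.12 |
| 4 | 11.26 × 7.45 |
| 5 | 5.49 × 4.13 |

4

Target 3:2 ≈ 1.500.
1: 1.373 (Δ0.127)  2: 1.277 (Δ0.223)  3: 1.785 (Δ0.285)  4: 1.511 (Δ0.011)  5: 1.329 (Δ0.171)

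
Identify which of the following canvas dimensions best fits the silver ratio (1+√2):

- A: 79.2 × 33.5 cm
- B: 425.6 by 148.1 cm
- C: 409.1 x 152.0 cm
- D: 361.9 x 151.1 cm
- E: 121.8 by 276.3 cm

Target silver ratio ≈ 2.414.
A: 2.364 (Δ0.050)  B: 2.874 (Δ0.460)  C: 2.691 (Δ0.277)  D: 2.395 (Δ0.019)  E: 2.268 (Δ0.146)

D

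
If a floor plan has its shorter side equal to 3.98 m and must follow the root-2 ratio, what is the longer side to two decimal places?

5.63 m

root-2 ≈ 1.41421.
Longer side = 3.98 × 1.41421 ≈ 5.6286 → 5.63 m.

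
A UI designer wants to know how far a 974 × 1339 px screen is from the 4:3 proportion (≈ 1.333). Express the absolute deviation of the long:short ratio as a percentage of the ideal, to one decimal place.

Ratio = 1339 / 974 ≈ 1.3747.
Ideal 4:3 ≈ 1.3333. |1.3747 − 1.3333| / 1.3333 ≈ 3.11% → 3.1%.

3.1%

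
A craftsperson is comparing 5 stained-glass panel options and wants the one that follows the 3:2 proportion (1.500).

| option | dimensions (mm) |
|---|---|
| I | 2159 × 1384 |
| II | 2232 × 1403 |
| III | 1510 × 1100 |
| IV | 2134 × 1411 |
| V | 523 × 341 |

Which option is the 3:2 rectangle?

Target 3:2 ≈ 1.500.
I: 1.560 (Δ0.060)  II: 1.591 (Δ0.091)  III: 1.373 (Δ0.127)  IV: 1.512 (Δ0.012)  V: 1.534 (Δ0.034)

IV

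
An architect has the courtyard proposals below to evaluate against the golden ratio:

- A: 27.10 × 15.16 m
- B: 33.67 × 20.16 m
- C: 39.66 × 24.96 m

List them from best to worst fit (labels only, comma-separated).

A: 27.10/15.16 ≈ 1.788 → |1.788 − 1.618| = 0.170
B: 33.67/20.16 ≈ 1.670 → |1.670 − 1.618| = 0.052
C: 39.66/24.96 ≈ 1.589 → |1.589 − 1.618| = 0.029

C, B, A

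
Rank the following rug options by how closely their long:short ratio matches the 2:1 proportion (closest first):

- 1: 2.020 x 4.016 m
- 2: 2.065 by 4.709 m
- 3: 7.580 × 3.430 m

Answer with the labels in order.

1: 4.016/2.020 ≈ 1.988 → |1.988 − 2.000| = 0.012
2: 4.709/2.065 ≈ 2.280 → |2.280 − 2.000| = 0.280
3: 7.580/3.430 ≈ 2.210 → |2.210 − 2.000| = 0.210

1, 3, 2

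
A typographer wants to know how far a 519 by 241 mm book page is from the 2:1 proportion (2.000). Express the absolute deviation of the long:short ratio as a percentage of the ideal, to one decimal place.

Ratio = 519 / 241 ≈ 2.1535.
Ideal 2:1 = 2.0000. |2.1535 − 2.0000| / 2.0000 ≈ 7.68% → 7.7%.

7.7%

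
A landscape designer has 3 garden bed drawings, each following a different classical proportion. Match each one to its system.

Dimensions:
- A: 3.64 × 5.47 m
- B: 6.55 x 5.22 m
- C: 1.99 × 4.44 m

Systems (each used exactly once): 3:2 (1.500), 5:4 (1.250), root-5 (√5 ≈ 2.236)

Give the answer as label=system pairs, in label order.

Ratios: A ≈ 1.503; B ≈ 1.255; C ≈ 2.231.
Targets: 3:2 ≈ 1.500; 5:4 ≈ 1.250; root-5 ≈ 2.236.

A=3:2, B=5:4, C=root-5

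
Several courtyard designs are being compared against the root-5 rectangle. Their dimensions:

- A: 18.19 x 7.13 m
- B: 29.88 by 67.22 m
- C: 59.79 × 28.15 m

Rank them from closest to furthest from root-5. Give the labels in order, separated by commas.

A: 18.19/7.13 ≈ 2.551 → |2.551 − 2.236| = 0.315
B: 67.22/29.88 ≈ 2.250 → |2.250 − 2.236| = 0.014
C: 59.79/28.15 ≈ 2.124 → |2.124 − 2.236| = 0.112

B, C, A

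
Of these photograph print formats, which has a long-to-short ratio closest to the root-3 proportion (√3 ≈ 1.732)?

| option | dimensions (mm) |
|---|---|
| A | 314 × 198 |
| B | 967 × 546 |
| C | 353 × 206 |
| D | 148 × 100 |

C

Target root-3 ≈ 1.732.
A: 1.586 (Δ0.146)  B: 1.771 (Δ0.039)  C: 1.714 (Δ0.018)  D: 1.480 (Δ0.252)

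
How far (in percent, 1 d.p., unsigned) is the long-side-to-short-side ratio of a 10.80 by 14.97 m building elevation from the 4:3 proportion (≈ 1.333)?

4.0%

Ratio = 14.97 / 10.80 ≈ 1.3861.
Ideal 4:3 ≈ 1.3333. |1.3861 − 1.3333| / 1.3333 ≈ 3.96% → 4.0%.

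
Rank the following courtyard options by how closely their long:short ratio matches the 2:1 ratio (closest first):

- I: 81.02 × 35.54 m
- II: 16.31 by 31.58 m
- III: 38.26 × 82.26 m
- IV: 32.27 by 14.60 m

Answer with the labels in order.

I: 81.02/35.54 ≈ 2.280 → |2.280 − 2.000| = 0.280
II: 31.58/16.31 ≈ 1.936 → |1.936 − 2.000| = 0.064
III: 82.26/38.26 ≈ 2.150 → |2.150 − 2.000| = 0.150
IV: 32.27/14.60 ≈ 2.210 → |2.210 − 2.000| = 0.210

II, III, IV, I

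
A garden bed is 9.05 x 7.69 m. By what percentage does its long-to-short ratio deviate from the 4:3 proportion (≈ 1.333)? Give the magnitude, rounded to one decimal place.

Ratio = 9.05 / 7.69 ≈ 1.1769.
Ideal 4:3 ≈ 1.3333. |1.1769 − 1.3333| / 1.3333 ≈ 11.73% → 11.7%.

11.7%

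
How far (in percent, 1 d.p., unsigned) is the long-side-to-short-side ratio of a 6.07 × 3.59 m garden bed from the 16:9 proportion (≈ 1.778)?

Ratio = 6.07 / 3.59 ≈ 1.6908.
Ideal 16:9 ≈ 1.7778. |1.6908 − 1.7778| / 1.7778 ≈ 4.89% → 4.9%.

4.9%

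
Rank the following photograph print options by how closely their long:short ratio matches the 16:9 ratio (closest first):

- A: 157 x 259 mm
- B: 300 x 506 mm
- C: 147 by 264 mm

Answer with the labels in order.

C, B, A

Ratios: A = 259 / 157 ≈ 1.650; B = 506 / 300 ≈ 1.687; C = 264 / 147 ≈ 1.796.
|Δ from 1.778|: A 0.128; B 0.091; C 0.018.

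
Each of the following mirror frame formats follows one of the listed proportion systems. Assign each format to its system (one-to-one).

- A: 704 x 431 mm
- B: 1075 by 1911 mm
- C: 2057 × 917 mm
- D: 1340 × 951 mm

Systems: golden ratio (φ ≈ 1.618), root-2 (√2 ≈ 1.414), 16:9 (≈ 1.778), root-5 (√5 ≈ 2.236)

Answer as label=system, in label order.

Ratios: A ≈ 1.633; B ≈ 1.778; C ≈ 2.243; D ≈ 1.409.
Targets: golden ratio ≈ 1.618; root-2 ≈ 1.414; 16:9 ≈ 1.778; root-5 ≈ 2.236.

A=golden ratio, B=16:9, C=root-5, D=root-2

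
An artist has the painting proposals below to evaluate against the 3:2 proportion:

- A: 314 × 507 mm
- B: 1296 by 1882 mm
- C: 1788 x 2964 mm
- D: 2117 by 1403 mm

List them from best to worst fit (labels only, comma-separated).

Ratios: A = 507 / 314 ≈ 1.615; B = 1882 / 1296 ≈ 1.452; C = 2964 / 1788 ≈ 1.658; D = 2117 / 1403 ≈ 1.509.
|Δ from 1.500|: A 0.115; B 0.048; C 0.158; D 0.009.

D, B, A, C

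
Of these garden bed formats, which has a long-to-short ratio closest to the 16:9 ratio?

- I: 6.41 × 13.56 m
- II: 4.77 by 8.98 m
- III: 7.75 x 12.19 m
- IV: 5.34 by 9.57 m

IV

Target 16:9 ≈ 1.778.
I: 2.115 (Δ0.337)  II: 1.883 (Δ0.105)  III: 1.573 (Δ0.205)  IV: 1.792 (Δ0.014)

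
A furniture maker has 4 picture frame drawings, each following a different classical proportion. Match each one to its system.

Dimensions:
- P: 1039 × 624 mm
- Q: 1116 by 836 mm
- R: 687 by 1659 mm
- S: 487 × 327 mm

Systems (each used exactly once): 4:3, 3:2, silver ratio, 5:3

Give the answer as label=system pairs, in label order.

P=5:3, Q=4:3, R=silver ratio, S=3:2

P = 1039/624 ≈ 1.665 → 5:3 (1.667)
Q = 1116/836 ≈ 1.335 → 4:3 (1.333)
R = 1659/687 ≈ 2.415 → silver ratio (2.414)
S = 487/327 ≈ 1.489 → 3:2 (1.500)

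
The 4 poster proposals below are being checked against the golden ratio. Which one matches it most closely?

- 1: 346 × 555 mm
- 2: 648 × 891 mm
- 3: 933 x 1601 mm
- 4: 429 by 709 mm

Ratios (long/short): 1 ≈ 1.604; 2 ≈ 1.375; 3 ≈ 1.716; 4 ≈ 1.653.
golden ratio ≈ 1.618; option 1 is nearest (Δ 0.014).

1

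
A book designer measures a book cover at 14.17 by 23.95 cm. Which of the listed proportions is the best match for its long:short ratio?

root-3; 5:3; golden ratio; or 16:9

Ratio = 23.95 / 14.17 ≈ 1.690.
Distances: root-3 1.732 (Δ 0.042); 5:3 1.667 (Δ 0.023); golden ratio 1.618 (Δ 0.072); 16:9 1.778 (Δ 0.088).

5:3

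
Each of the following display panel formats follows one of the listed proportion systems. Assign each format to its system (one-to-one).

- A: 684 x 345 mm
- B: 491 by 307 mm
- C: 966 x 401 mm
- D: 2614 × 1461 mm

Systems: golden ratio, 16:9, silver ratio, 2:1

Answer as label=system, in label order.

A=2:1, B=golden ratio, C=silver ratio, D=16:9

Ratios: A ≈ 1.983; B ≈ 1.599; C ≈ 2.409; D ≈ 1.789.
Targets: golden ratio ≈ 1.618; 16:9 ≈ 1.778; silver ratio ≈ 2.414; 2:1 ≈ 2.000.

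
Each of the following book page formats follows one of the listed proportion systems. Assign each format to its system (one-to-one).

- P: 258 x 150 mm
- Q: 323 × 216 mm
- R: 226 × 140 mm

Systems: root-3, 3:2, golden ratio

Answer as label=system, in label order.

Ratios: P ≈ 1.720; Q ≈ 1.495; R ≈ 1.614.
Targets: root-3 ≈ 1.732; 3:2 ≈ 1.500; golden ratio ≈ 1.618.

P=root-3, Q=3:2, R=golden ratio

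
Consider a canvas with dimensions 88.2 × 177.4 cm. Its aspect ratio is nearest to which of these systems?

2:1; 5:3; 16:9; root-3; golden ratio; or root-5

Ratio = 177.4 / 88.2 ≈ 2.011.
Distances: 2:1 2.000 (Δ 0.011); 5:3 1.667 (Δ 0.344); 16:9 1.778 (Δ 0.233); root-3 1.732 (Δ 0.279); golden ratio 1.618 (Δ 0.393); root-5 2.236 (Δ 0.225).

2:1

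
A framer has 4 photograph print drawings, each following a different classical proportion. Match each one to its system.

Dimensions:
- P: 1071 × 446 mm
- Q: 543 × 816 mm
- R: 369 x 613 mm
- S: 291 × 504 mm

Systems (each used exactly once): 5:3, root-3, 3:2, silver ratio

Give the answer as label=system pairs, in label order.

P=silver ratio, Q=3:2, R=5:3, S=root-3

Ratios: P ≈ 2.401; Q ≈ 1.503; R ≈ 1.661; S ≈ 1.732.
Targets: 5:3 ≈ 1.667; root-3 ≈ 1.732; 3:2 ≈ 1.500; silver ratio ≈ 2.414.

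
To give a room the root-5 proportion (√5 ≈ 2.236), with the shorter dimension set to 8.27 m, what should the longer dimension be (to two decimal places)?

18.49 m

root-5 ≈ 2.23607.
Longer side = 8.27 × 2.23607 ≈ 18.4923 → 18.49 m.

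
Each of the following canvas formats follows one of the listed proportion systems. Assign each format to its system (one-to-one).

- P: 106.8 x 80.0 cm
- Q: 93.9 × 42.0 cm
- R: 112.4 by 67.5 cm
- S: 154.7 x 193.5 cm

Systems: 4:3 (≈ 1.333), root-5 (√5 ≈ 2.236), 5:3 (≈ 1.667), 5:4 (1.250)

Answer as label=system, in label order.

P=4:3, Q=root-5, R=5:3, S=5:4

P = 106.8/80.0 ≈ 1.335 → 4:3 (1.333)
Q = 93.9/42.0 ≈ 2.236 → root-5 (2.236)
R = 112.4/67.5 ≈ 1.665 → 5:3 (1.667)
S = 193.5/154.7 ≈ 1.251 → 5:4 (1.250)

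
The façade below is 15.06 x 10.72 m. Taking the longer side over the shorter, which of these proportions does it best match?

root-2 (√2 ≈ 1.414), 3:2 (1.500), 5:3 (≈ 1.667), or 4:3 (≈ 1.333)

Ratio = 15.06 / 10.72 ≈ 1.405.
Distances: root-2 1.414 (Δ 0.009); 3:2 1.500 (Δ 0.095); 5:3 1.667 (Δ 0.262); 4:3 1.333 (Δ 0.072).

root-2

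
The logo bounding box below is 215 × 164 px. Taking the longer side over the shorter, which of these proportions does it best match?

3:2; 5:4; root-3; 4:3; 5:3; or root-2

215/164 ≈ 1.311. Nearest candidates are 4:3 (1.333, off by 0.022) and 5:4 (1.250, off by 0.061).

4:3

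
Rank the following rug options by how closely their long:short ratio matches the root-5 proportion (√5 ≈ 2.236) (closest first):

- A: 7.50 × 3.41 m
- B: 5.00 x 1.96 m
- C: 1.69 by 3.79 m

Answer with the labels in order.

C, A, B

Ratios: A = 7.50 / 3.41 ≈ 2.199; B = 5.00 / 1.96 ≈ 2.551; C = 3.79 / 1.69 ≈ 2.243.
|Δ from 2.236|: A 0.037; B 0.315; C 0.007.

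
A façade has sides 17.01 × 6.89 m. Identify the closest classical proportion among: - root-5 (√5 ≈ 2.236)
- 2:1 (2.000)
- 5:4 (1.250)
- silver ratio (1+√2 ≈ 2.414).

Ratio = 17.01 / 6.89 ≈ 2.469.
Distances: root-5 2.236 (Δ 0.233); 2:1 2.000 (Δ 0.469); 5:4 1.250 (Δ 1.219); silver ratio 2.414 (Δ 0.055).

silver ratio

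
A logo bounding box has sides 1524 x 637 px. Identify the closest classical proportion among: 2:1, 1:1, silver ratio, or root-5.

silver ratio

1524/637 ≈ 2.392. Nearest candidates are silver ratio (2.414, off by 0.022) and root-5 (2.236, off by 0.156).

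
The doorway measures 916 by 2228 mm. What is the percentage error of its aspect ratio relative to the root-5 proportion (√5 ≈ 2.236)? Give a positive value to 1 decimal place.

Ratio = 2228 / 916 ≈ 2.4323.
Ideal root-5 ≈ 2.2361. |2.4323 − 2.2361| / 2.2361 ≈ 8.77% → 8.8%.

8.8%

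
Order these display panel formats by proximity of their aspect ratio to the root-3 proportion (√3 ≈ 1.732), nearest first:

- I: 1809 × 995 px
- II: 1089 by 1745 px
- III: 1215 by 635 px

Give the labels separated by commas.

I, II, III

Ratios: I = 1809 / 995 ≈ 1.818; II = 1745 / 1089 ≈ 1.602; III = 1215 / 635 ≈ 1.913.
|Δ from 1.732|: I 0.086; II 0.130; III 0.181.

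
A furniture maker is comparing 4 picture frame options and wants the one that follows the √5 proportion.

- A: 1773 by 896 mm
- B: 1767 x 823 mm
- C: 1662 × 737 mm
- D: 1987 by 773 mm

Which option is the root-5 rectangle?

Ratios (long/short): A ≈ 1.979; B ≈ 2.147; C ≈ 2.255; D ≈ 2.571.
root-5 ≈ 2.236; option C is nearest (Δ 0.019).

C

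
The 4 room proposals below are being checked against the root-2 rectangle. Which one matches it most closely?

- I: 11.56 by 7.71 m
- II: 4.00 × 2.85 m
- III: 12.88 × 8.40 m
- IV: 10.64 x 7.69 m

Ratios (long/short): I ≈ 1.499; II ≈ 1.404; III ≈ 1.533; IV ≈ 1.384.
root-2 ≈ 1.414; option II is nearest (Δ 0.010).

II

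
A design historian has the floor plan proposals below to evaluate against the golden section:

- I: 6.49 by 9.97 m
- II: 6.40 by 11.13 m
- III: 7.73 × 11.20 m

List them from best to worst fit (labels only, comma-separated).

I, II, III

I: 9.97/6.49 ≈ 1.536 → |1.536 − 1.618| = 0.082
II: 11.13/6.40 ≈ 1.739 → |1.739 − 1.618| = 0.121
III: 11.20/7.73 ≈ 1.449 → |1.449 − 1.618| = 0.169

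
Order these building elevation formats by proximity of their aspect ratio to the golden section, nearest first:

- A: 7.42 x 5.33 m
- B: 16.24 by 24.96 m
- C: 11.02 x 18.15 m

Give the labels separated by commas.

C, B, A

Ratios: A = 7.42 / 5.33 ≈ 1.392; B = 24.96 / 16.24 ≈ 1.537; C = 18.15 / 11.02 ≈ 1.647.
|Δ from 1.618|: A 0.226; B 0.081; C 0.029.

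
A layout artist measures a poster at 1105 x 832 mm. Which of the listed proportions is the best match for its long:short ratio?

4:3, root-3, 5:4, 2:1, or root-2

4:3

1105/832 ≈ 1.328. Nearest candidates are 4:3 (1.333, off by 0.005) and 5:4 (1.250, off by 0.078).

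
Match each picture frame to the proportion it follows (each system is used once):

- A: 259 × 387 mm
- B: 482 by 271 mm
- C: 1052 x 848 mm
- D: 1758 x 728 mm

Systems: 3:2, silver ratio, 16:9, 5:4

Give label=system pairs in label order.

Ratios: A ≈ 1.494; B ≈ 1.779; C ≈ 1.241; D ≈ 2.415.
Targets: 3:2 ≈ 1.500; silver ratio ≈ 2.414; 16:9 ≈ 1.778; 5:4 ≈ 1.250.

A=3:2, B=16:9, C=5:4, D=silver ratio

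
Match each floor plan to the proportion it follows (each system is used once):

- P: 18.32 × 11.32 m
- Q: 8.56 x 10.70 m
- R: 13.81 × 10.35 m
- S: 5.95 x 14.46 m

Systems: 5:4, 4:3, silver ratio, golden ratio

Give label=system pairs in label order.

P = 18.32/11.32 ≈ 1.618 → golden ratio (1.618)
Q = 10.70/8.56 ≈ 1.250 → 5:4 (1.250)
R = 13.81/10.35 ≈ 1.334 → 4:3 (1.333)
S = 14.46/5.95 ≈ 2.430 → silver ratio (2.414)

P=golden ratio, Q=5:4, R=4:3, S=silver ratio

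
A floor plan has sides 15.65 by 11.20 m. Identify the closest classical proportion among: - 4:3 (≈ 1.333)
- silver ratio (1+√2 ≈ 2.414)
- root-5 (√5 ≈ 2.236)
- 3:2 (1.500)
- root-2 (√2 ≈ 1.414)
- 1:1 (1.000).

Ratio = 15.65 / 11.20 ≈ 1.397.
Distances: 4:3 1.333 (Δ 0.064); silver ratio 2.414 (Δ 1.017); root-5 2.236 (Δ 0.839); 3:2 1.500 (Δ 0.103); root-2 1.414 (Δ 0.017); 1:1 1.000 (Δ 0.397).

root-2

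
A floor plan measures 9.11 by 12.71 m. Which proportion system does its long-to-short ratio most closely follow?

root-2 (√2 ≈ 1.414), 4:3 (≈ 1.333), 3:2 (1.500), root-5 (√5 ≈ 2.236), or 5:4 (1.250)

Ratio = 12.71 / 9.11 ≈ 1.395.
Distances: root-2 1.414 (Δ 0.019); 4:3 1.333 (Δ 0.062); 3:2 1.500 (Δ 0.105); root-5 2.236 (Δ 0.841); 5:4 1.250 (Δ 0.145).

root-2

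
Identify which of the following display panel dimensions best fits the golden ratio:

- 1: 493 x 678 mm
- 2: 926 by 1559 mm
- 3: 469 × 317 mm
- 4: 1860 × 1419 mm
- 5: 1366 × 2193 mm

5

Ratios (long/short): 1 ≈ 1.375; 2 ≈ 1.684; 3 ≈ 1.479; 4 ≈ 1.311; 5 ≈ 1.605.
golden ratio ≈ 1.618; option 5 is nearest (Δ 0.013).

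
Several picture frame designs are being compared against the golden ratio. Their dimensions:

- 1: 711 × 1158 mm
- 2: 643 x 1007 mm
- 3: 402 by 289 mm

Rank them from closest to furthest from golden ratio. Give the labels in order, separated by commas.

1, 2, 3

Ratios: 1 = 1158 / 711 ≈ 1.629; 2 = 1007 / 643 ≈ 1.566; 3 = 402 / 289 ≈ 1.391.
|Δ from 1.618|: 1 0.011; 2 0.052; 3 0.227.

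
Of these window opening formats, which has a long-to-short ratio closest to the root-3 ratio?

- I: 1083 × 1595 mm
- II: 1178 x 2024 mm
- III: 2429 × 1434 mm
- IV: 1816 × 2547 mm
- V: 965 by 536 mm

Ratios (long/short): I ≈ 1.473; II ≈ 1.718; III ≈ 1.694; IV ≈ 1.403; V ≈ 1.800.
root-3 ≈ 1.732; option II is nearest (Δ 0.014).

II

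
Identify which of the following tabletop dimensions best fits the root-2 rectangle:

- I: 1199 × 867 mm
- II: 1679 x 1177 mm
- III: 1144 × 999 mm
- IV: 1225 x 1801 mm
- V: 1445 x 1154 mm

Ratios (long/short): I ≈ 1.383; II ≈ 1.427; III ≈ 1.145; IV ≈ 1.470; V ≈ 1.252.
root-2 ≈ 1.414; option II is nearest (Δ 0.013).

II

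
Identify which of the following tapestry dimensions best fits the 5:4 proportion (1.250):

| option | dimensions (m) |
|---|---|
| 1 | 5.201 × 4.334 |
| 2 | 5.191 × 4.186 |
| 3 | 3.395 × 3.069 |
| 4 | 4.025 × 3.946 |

2

Ratios (long/short): 1 ≈ 1.200; 2 ≈ 1.240; 3 ≈ 1.106; 4 ≈ 1.020.
5:4 ≈ 1.250; option 2 is nearest (Δ 0.010).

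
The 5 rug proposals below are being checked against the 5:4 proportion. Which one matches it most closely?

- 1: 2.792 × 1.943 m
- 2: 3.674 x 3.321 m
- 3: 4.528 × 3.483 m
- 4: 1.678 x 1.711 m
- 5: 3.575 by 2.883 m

Target 5:4 ≈ 1.250.
1: 1.437 (Δ0.187)  2: 1.106 (Δ0.144)  3: 1.300 (Δ0.050)  4: 1.020 (Δ0.230)  5: 1.240 (Δ0.010)

5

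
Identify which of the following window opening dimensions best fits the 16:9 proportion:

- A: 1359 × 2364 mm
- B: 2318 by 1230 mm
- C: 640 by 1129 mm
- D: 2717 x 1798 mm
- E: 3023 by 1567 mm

Target 16:9 ≈ 1.778.
A: 1.740 (Δ0.038)  B: 1.885 (Δ0.107)  C: 1.764 (Δ0.014)  D: 1.511 (Δ0.267)  E: 1.929 (Δ0.151)

C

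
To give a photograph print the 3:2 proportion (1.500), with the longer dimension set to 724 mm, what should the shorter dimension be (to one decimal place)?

3:2 = 1.50000.
Shorter side = 724 ÷ 1.50000 ≈ 482.667 → 482.7 mm.

482.7 mm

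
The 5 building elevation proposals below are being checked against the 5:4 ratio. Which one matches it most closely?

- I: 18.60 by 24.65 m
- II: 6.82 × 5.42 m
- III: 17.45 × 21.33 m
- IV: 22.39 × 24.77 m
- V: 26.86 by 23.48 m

II

Target 5:4 ≈ 1.250.
I: 1.325 (Δ0.075)  II: 1.258 (Δ0.008)  III: 1.222 (Δ0.028)  IV: 1.106 (Δ0.144)  V: 1.144 (Δ0.106)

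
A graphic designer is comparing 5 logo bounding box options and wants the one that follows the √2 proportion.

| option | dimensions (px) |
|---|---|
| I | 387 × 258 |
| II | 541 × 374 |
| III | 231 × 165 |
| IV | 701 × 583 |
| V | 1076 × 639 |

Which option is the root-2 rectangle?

Ratios (long/short): I ≈ 1.500; II ≈ 1.447; III ≈ 1.400; IV ≈ 1.202; V ≈ 1.684.
root-2 ≈ 1.414; option III is nearest (Δ 0.014).

III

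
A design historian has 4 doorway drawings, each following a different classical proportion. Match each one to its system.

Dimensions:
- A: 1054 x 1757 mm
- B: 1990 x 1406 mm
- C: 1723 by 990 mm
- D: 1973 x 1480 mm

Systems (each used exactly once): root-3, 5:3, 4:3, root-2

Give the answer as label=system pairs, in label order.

A = 1757/1054 ≈ 1.667 → 5:3 (1.667)
B = 1990/1406 ≈ 1.415 → root-2 (1.414)
C = 1723/990 ≈ 1.740 → root-3 (1.732)
D = 1973/1480 ≈ 1.333 → 4:3 (1.333)

A=5:3, B=root-2, C=root-3, D=4:3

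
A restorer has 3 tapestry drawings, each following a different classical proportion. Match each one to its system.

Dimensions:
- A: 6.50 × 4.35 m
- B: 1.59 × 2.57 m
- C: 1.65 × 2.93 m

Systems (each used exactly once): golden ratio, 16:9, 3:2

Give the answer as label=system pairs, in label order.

A=3:2, B=golden ratio, C=16:9

Ratios: A ≈ 1.494; B ≈ 1.616; C ≈ 1.776.
Targets: golden ratio ≈ 1.618; 16:9 ≈ 1.778; 3:2 ≈ 1.500.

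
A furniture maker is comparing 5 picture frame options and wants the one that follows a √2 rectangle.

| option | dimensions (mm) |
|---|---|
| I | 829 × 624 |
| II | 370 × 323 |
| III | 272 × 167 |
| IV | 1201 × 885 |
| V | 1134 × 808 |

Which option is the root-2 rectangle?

Target root-2 ≈ 1.414.
I: 1.329 (Δ0.085)  II: 1.146 (Δ0.268)  III: 1.629 (Δ0.215)  IV: 1.357 (Δ0.057)  V: 1.403 (Δ0.011)

V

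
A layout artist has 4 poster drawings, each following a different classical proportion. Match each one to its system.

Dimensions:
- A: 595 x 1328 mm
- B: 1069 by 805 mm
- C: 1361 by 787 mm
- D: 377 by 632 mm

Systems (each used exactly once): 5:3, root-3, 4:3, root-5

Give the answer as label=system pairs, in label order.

A = 1328/595 ≈ 2.232 → root-5 (2.236)
B = 1069/805 ≈ 1.328 → 4:3 (1.333)
C = 1361/787 ≈ 1.729 → root-3 (1.732)
D = 632/377 ≈ 1.676 → 5:3 (1.667)

A=root-5, B=4:3, C=root-3, D=5:3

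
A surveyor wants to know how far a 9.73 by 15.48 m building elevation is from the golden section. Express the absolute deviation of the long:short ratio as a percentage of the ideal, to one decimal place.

Ratio = 15.48 / 9.73 ≈ 1.5910.
Ideal golden ratio ≈ 1.6180. |1.5910 − 1.6180| / 1.6180 ≈ 1.67% → 1.7%.

1.7%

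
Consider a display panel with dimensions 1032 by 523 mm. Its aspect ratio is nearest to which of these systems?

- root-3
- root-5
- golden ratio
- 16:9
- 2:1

1032/523 ≈ 1.973. Nearest candidates are 2:1 (2.000, off by 0.027) and 16:9 (1.778, off by 0.195).

2:1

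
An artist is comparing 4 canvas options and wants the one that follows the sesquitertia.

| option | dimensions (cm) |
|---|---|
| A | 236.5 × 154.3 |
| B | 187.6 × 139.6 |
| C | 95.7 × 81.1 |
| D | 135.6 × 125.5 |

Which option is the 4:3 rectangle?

Ratios (long/short): A ≈ 1.533; B ≈ 1.344; C ≈ 1.180; D ≈ 1.080.
4:3 ≈ 1.333; option B is nearest (Δ 0.011).

B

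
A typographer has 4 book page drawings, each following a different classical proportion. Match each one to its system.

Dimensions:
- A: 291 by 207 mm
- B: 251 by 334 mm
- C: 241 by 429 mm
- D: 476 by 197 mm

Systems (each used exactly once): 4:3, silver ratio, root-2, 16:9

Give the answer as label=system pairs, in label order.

A=root-2, B=4:3, C=16:9, D=silver ratio

Ratios: A ≈ 1.406; B ≈ 1.331; C ≈ 1.780; D ≈ 2.416.
Targets: 4:3 ≈ 1.333; silver ratio ≈ 2.414; root-2 ≈ 1.414; 16:9 ≈ 1.778.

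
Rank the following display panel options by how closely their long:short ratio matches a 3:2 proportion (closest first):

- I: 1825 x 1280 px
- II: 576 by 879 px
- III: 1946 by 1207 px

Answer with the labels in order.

I: 1825/1280 ≈ 1.426 → |1.426 − 1.500| = 0.074
II: 879/576 ≈ 1.526 → |1.526 − 1.500| = 0.026
III: 1946/1207 ≈ 1.612 → |1.612 − 1.500| = 0.112

II, I, III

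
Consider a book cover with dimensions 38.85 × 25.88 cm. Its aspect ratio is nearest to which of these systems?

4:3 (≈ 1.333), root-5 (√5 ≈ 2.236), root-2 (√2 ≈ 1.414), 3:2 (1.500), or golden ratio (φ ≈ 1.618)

3:2

Ratio = 38.85 / 25.88 ≈ 1.501.
Distances: 4:3 1.333 (Δ 0.168); root-5 2.236 (Δ 0.735); root-2 1.414 (Δ 0.087); 3:2 1.500 (Δ 0.001); golden ratio 1.618 (Δ 0.117).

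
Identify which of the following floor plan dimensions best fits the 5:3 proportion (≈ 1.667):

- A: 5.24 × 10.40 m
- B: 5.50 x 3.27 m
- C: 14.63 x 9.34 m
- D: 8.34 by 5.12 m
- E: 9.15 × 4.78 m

Target 5:3 ≈ 1.667.
A: 1.985 (Δ0.318)  B: 1.682 (Δ0.015)  C: 1.566 (Δ0.101)  D: 1.629 (Δ0.038)  E: 1.914 (Δ0.247)

B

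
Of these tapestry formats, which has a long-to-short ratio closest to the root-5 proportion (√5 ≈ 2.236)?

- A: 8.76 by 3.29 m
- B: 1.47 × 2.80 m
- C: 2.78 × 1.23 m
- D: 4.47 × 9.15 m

Ratios (long/short): A ≈ 2.663; B ≈ 1.905; C ≈ 2.260; D ≈ 2.047.
root-5 ≈ 2.236; option C is nearest (Δ 0.024).

C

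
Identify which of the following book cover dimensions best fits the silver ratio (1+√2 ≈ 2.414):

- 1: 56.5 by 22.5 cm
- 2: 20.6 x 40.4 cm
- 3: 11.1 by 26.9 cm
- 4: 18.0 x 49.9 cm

Target silver ratio ≈ 2.414.
1: 2.511 (Δ0.097)  2: 1.961 (Δ0.453)  3: 2.423 (Δ0.009)  4: 2.772 (Δ0.358)

3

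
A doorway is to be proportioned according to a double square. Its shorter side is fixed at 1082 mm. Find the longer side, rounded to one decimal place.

2:1 = 2.00000.
Longer side = 1082 × 2.00000 ≈ 2164.000 → 2164.0 mm.

2164.0 mm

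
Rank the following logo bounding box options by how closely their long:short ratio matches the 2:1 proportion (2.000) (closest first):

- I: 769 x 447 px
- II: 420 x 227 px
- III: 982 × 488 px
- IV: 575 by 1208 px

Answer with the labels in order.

III, IV, II, I

Ratios: I = 769 / 447 ≈ 1.720; II = 420 / 227 ≈ 1.850; III = 982 / 488 ≈ 2.012; IV = 1208 / 575 ≈ 2.101.
|Δ from 2.000|: I 0.280; II 0.150; III 0.012; IV 0.101.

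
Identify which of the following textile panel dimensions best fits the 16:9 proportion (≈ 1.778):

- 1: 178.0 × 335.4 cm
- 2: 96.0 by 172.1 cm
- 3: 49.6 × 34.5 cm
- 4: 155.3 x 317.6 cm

2

Target 16:9 ≈ 1.778.
1: 1.884 (Δ0.106)  2: 1.793 (Δ0.015)  3: 1.438 (Δ0.340)  4: 2.045 (Δ0.267)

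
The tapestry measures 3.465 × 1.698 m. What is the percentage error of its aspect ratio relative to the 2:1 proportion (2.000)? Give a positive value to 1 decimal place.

2.0%

Ratio = 3.465 / 1.698 ≈ 2.0406.
Ideal 2:1 = 2.0000. |2.0406 − 2.0000| / 2.0000 ≈ 2.03% → 2.0%.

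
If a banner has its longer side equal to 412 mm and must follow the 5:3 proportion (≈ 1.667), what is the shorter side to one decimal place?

247.2 mm

5:3 ≈ 1.66667.
Shorter side = 412 ÷ 1.66667 ≈ 247.200 → 247.2 mm.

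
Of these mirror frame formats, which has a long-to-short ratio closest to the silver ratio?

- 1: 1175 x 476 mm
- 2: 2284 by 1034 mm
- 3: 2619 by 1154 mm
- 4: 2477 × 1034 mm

Target silver ratio ≈ 2.414.
1: 2.468 (Δ0.054)  2: 2.209 (Δ0.205)  3: 2.269 (Δ0.145)  4: 2.396 (Δ0.018)

4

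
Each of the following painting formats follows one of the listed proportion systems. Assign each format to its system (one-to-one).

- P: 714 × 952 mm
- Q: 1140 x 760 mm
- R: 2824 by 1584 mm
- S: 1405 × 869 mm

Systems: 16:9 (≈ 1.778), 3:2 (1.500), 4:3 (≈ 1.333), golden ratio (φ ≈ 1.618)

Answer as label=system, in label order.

P = 952/714 ≈ 1.333 → 4:3 (1.333)
Q = 1140/760 ≈ 1.500 → 3:2 (1.500)
R = 2824/1584 ≈ 1.783 → 16:9 (1.778)
S = 1405/869 ≈ 1.617 → golden ratio (1.618)

P=4:3, Q=3:2, R=16:9, S=golden ratio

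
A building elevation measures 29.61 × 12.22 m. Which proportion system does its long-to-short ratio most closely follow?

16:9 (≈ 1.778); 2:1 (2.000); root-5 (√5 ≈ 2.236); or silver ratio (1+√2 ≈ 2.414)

silver ratio

29.61/12.22 ≈ 2.423. Nearest candidates are silver ratio (2.414, off by 0.009) and root-5 (2.236, off by 0.187).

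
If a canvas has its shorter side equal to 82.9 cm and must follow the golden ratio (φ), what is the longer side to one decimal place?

golden ratio ≈ 1.61803.
Longer side = 82.9 × 1.61803 ≈ 134.135 → 134.1 cm.

134.1 cm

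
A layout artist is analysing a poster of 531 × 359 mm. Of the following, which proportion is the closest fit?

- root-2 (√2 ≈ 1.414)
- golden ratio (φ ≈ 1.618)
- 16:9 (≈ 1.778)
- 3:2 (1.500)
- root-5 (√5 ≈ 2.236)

3:2

Ratio = 531 / 359 ≈ 1.479.
Distances: root-2 1.414 (Δ 0.065); golden ratio 1.618 (Δ 0.139); 16:9 1.778 (Δ 0.299); 3:2 1.500 (Δ 0.021); root-5 2.236 (Δ 0.757).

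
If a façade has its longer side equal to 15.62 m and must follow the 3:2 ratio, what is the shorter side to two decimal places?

10.41 m

3:2 = 1.50000.
Shorter side = 15.62 ÷ 1.50000 ≈ 10.4133 → 10.41 m.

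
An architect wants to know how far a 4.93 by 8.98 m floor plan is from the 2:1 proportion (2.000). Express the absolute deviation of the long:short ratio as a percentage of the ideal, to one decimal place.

8.9%

Ratio = 8.98 / 4.93 ≈ 1.8215.
Ideal 2:1 = 2.0000. |1.8215 − 2.0000| / 2.0000 ≈ 8.93% → 8.9%.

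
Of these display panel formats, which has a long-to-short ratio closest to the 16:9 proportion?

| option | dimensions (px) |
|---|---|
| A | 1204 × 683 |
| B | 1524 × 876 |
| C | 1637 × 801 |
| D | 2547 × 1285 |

Target 16:9 ≈ 1.778.
A: 1.763 (Δ0.015)  B: 1.740 (Δ0.038)  C: 2.044 (Δ0.266)  D: 1.982 (Δ0.204)

A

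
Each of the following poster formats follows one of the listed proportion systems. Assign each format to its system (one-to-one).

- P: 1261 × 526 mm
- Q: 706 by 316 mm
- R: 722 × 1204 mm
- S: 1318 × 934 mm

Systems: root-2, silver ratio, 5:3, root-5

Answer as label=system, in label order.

P=silver ratio, Q=root-5, R=5:3, S=root-2

Ratios: P ≈ 2.397; Q ≈ 2.234; R ≈ 1.668; S ≈ 1.411.
Targets: root-2 ≈ 1.414; silver ratio ≈ 2.414; 5:3 ≈ 1.667; root-5 ≈ 2.236.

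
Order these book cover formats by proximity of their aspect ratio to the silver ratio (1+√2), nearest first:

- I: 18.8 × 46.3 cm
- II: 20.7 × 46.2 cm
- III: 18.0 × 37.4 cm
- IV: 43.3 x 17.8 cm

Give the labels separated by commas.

Ratios: I = 46.3 / 18.8 ≈ 2.463; II = 46.2 / 20.7 ≈ 2.232; III = 37.4 / 18.0 ≈ 2.078; IV = 43.3 / 17.8 ≈ 2.433.
|Δ from 2.414|: I 0.049; II 0.182; III 0.336; IV 0.019.

IV, I, II, III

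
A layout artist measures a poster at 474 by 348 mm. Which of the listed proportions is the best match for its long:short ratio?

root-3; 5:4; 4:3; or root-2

Ratio = 474 / 348 ≈ 1.362.
Distances: root-3 1.732 (Δ 0.370); 5:4 1.250 (Δ 0.112); 4:3 1.333 (Δ 0.029); root-2 1.414 (Δ 0.052).

4:3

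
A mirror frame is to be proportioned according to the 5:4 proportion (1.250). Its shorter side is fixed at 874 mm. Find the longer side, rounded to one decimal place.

5:4 = 1.25000.
Longer side = 874 × 1.25000 ≈ 1092.500 → 1092.5 mm.

1092.5 mm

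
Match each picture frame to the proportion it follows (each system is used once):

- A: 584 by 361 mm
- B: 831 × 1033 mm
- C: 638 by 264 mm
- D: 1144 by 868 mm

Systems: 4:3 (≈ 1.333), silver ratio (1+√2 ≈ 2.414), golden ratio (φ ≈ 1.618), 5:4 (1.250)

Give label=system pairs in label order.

Ratios: A ≈ 1.618; B ≈ 1.243; C ≈ 2.417; D ≈ 1.318.
Targets: 4:3 ≈ 1.333; silver ratio ≈ 2.414; golden ratio ≈ 1.618; 5:4 ≈ 1.250.

A=golden ratio, B=5:4, C=silver ratio, D=4:3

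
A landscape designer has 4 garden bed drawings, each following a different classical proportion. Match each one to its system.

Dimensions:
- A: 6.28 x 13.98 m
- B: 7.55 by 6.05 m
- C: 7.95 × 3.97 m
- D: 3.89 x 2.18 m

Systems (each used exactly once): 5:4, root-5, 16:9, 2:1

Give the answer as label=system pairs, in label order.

A=root-5, B=5:4, C=2:1, D=16:9

A = 13.98/6.28 ≈ 2.226 → root-5 (2.236)
B = 7.55/6.05 ≈ 1.248 → 5:4 (1.250)
C = 7.95/3.97 ≈ 2.003 → 2:1 (2.000)
D = 3.89/2.18 ≈ 1.784 → 16:9 (1.778)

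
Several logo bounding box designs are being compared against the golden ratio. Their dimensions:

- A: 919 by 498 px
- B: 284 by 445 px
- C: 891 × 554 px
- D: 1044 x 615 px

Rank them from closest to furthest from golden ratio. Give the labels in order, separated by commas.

A: 919/498 ≈ 1.845 → |1.845 − 1.618| = 0.227
B: 445/284 ≈ 1.567 → |1.567 − 1.618| = 0.051
C: 891/554 ≈ 1.608 → |1.608 − 1.618| = 0.010
D: 1044/615 ≈ 1.698 → |1.698 − 1.618| = 0.080

C, B, D, A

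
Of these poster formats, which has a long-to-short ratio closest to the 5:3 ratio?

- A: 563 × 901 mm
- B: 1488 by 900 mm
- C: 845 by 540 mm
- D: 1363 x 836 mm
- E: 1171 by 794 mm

B

Ratios (long/short): A ≈ 1.600; B ≈ 1.653; C ≈ 1.565; D ≈ 1.630; E ≈ 1.475.
5:3 ≈ 1.667; option B is nearest (Δ 0.014).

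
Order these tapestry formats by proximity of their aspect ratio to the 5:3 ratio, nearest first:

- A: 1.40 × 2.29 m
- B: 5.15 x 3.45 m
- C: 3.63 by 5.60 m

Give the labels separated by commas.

A: 2.29/1.40 ≈ 1.636 → |1.636 − 1.667| = 0.031
B: 5.15/3.45 ≈ 1.493 → |1.493 − 1.667| = 0.174
C: 5.60/3.63 ≈ 1.543 → |1.543 − 1.667| = 0.124

A, C, B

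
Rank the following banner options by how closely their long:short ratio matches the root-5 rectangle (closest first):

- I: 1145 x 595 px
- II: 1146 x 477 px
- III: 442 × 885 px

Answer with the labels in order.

I: 1145/595 ≈ 1.924 → |1.924 − 2.236| = 0.312
II: 1146/477 ≈ 2.403 → |2.403 − 2.236| = 0.167
III: 885/442 ≈ 2.002 → |2.002 − 2.236| = 0.234

II, III, I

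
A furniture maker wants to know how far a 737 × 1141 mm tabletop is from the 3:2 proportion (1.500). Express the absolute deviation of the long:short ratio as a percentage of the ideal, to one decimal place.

3.2%

Ratio = 1141 / 737 ≈ 1.5482.
Ideal 3:2 = 1.5000. |1.5482 − 1.5000| / 1.5000 ≈ 3.21% → 3.2%.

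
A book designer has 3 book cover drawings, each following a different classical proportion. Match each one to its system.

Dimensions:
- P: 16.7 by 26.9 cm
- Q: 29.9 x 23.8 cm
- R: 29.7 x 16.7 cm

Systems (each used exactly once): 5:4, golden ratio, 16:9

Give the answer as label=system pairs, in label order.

Ratios: P ≈ 1.611; Q ≈ 1.256; R ≈ 1.778.
Targets: 5:4 ≈ 1.250; golden ratio ≈ 1.618; 16:9 ≈ 1.778.

P=golden ratio, Q=5:4, R=16:9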